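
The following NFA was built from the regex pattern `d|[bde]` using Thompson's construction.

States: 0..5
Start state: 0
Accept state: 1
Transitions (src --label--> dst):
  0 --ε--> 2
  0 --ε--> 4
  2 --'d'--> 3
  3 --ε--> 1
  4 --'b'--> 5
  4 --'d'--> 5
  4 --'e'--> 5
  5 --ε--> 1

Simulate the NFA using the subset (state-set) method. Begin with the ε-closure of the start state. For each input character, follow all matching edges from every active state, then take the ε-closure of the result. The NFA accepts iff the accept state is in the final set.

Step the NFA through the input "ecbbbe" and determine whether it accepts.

Answer: REJECT

Steps:
start: ε-closure({0}) = {0,2,4}
'e' @ 1: {1,5}  ✓accept
'c' @ 2: {}  — state set empty
rest 'bbbe' ignored (set empty)
after full input: {}  (accept=1 not in)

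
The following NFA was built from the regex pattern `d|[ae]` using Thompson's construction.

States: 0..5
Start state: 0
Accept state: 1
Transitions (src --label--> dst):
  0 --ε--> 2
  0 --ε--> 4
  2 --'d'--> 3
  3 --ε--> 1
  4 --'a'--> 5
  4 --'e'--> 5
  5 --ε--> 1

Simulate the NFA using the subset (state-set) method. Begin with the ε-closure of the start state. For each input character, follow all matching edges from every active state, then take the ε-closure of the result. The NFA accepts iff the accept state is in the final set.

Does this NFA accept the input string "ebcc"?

Answer: REJECT

Steps:
start: ε-closure({0}) = {0,2,4}
'e' @ 1: {1,5}  [accepting]
'b' @ 2: {}  — state set empty
rest 'cc' ignored (set empty)
final: {}; accept 1 not in set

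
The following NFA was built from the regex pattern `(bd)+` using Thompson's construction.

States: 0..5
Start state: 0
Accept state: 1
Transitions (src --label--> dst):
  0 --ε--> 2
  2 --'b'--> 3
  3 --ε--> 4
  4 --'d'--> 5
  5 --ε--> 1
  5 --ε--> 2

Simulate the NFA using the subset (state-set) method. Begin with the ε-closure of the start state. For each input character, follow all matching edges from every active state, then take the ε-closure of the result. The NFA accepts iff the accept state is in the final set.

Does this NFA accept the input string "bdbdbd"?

Answer: ACCEPT

Trace:
start: ε-closure({0}) = {0,2}
'b' @ 1: {3,4}
'd' @ 2: {1,2,5}  [accepting]
'b' @ 3: {3,4}
'd' @ 4: {1,2,5}  [accepting]
'b' @ 5: {3,4}
'd' @ 6: {1,2,5}  [accepting]
after full input: {1,2,5}  (accept=1 in)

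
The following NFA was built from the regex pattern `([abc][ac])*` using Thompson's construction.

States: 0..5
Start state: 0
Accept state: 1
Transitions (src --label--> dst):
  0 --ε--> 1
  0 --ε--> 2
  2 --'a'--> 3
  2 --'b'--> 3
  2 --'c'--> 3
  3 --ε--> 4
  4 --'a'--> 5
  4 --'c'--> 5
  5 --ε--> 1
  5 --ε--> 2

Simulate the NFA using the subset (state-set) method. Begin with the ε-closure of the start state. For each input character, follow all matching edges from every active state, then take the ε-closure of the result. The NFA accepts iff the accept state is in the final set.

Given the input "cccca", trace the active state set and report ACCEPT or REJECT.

Answer: REJECT

Trace:
start: ε-closure({0}) = {0,1,2}
'c' @ 1: {3,4}
'c' @ 2: {1,2,5}  ✓accept
'c' @ 3: {3,4}
'c' @ 4: {1,2,5}  ✓accept
'a' @ 5: {3,4}
end set {3,4} — state 1 not in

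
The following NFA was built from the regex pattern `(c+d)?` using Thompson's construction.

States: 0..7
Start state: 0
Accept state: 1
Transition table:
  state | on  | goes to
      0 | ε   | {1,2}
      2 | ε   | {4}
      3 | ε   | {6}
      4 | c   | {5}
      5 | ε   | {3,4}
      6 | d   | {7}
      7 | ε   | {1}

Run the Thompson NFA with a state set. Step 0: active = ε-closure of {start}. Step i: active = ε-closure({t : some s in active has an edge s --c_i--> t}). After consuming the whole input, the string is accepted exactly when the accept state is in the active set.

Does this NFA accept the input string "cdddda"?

initial (ε-close {0}): {0,1,2,4}
'c' @ 1: {3,4,5,6}
'd' @ 2: {1,7}  (accept∈set)
'd' @ 3: {}  — dead — no transitions
rest 'dda' ignored (set empty)
final: {}; accept 1 not in set

Answer: REJECT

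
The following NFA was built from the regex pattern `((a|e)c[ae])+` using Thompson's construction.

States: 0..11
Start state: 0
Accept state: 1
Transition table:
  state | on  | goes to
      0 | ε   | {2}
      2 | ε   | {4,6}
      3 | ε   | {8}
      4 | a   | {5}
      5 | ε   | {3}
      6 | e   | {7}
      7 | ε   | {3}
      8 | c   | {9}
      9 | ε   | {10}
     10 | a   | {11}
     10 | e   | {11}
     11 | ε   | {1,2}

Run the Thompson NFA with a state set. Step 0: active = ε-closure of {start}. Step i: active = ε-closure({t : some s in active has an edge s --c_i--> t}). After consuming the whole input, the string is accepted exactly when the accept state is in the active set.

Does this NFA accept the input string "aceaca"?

S₀ = ε-closure({0}) = {0,2,4,6}
'a' @ 1: {3,5,8}
'c' @ 2: {9,10}
'e' @ 3: {1,2,4,6,11}  (accept∈set)
'a' @ 4: {3,5,8}
'c' @ 5: {9,10}
'a' @ 6: {1,2,4,6,11}  (accept∈set)
after full input: {1,2,4,6,11}  (accept=1 in)

Answer: ACCEPT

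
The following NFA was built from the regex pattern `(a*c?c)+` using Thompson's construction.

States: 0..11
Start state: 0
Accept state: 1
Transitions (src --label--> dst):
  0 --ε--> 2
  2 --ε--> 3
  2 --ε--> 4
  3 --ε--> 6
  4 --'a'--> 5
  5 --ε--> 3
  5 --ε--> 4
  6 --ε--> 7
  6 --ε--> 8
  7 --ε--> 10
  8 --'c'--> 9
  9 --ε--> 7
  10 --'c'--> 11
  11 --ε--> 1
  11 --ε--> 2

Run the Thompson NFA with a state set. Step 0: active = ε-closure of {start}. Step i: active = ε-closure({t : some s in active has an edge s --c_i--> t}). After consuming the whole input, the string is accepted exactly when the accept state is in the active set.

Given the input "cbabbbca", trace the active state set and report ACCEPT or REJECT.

S₀ = ε-closure({0}) = {0,2,3,4,6,7,8,10}
'c' @ 1: {1,2,3,4,6,7,8,9,10,11}  (accept∈set)
'b' @ 2: {}  — state set empty
rest 'abbbca' ignored (set empty)
final: {}; accept 1 not in set

Answer: REJECT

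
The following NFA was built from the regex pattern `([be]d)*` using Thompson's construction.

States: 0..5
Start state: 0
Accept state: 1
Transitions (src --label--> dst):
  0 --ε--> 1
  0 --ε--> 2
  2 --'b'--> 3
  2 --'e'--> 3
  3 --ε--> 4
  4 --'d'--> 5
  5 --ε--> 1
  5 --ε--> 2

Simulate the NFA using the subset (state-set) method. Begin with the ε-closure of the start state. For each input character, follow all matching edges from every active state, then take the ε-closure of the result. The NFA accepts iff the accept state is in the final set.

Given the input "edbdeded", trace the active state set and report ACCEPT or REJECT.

Answer: ACCEPT

Trace:
S₀ = ε-closure({0}) = {0,1,2}
'e' @ 1: {3,4}
'd' @ 2: {1,2,5}  (accept∈set)
'b' @ 3: {3,4}
'd' @ 4: {1,2,5}  (accept∈set)
'e' @ 5: {3,4}
'd' @ 6: {1,2,5}  (accept∈set)
'e' @ 7: {3,4}
'd' @ 8: {1,2,5}  (accept∈set)
end set {1,2,5} — state 1 in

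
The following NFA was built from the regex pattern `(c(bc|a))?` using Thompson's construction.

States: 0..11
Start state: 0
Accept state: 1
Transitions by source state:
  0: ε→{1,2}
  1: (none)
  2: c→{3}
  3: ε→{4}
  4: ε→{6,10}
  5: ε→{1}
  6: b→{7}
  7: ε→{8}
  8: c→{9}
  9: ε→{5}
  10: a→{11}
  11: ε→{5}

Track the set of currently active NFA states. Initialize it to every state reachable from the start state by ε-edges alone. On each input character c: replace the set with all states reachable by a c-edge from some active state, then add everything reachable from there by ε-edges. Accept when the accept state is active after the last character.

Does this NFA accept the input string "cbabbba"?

Answer: REJECT

Steps:
start: ε-closure({0}) = {0,1,2}
'c' @ 1: {3,4,6,10}
'b' @ 2: {7,8}
'a' @ 3: {}  — state set empty
rest 'bbba' ignored (set empty)
end set {} — state 1 not in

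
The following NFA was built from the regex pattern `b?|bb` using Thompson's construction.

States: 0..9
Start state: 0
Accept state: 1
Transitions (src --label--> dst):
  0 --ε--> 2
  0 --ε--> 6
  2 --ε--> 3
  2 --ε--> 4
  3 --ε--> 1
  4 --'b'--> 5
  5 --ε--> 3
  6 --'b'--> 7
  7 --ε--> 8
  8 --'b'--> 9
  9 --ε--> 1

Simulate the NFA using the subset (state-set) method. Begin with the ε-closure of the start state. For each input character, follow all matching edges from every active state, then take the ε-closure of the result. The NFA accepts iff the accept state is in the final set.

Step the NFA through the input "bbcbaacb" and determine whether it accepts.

Answer: REJECT

Steps:
start: ε-closure({0}) = {0,1,2,3,4,6}
'b' @ 1: {1,3,5,7,8}  [accepting]
'b' @ 2: {1,9}  [accepting]
'c' @ 3: {}  — no active states
rest 'baacb' ignored (set empty)
final: {}; accept 1 not in set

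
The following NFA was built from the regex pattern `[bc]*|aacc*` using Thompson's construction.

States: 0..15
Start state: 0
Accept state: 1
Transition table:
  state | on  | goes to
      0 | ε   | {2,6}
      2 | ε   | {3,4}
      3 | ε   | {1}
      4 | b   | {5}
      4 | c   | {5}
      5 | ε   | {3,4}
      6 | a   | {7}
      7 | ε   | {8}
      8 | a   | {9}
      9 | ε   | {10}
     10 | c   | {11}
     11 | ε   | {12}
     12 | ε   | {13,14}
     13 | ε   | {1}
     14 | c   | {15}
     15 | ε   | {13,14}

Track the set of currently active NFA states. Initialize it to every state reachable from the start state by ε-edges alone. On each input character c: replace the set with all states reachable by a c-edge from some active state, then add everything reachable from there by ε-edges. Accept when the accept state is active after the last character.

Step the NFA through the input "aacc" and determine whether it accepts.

initial (ε-close {0}): {0,1,2,3,4,6}
'a' @ 1: {7,8}
'a' @ 2: {9,10}
'c' @ 3: {1,11,12,13,14}  [accepting]
'c' @ 4: {1,13,14,15}  [accepting]
after full input: {1,13,14,15}  (accept=1 in)

Answer: ACCEPT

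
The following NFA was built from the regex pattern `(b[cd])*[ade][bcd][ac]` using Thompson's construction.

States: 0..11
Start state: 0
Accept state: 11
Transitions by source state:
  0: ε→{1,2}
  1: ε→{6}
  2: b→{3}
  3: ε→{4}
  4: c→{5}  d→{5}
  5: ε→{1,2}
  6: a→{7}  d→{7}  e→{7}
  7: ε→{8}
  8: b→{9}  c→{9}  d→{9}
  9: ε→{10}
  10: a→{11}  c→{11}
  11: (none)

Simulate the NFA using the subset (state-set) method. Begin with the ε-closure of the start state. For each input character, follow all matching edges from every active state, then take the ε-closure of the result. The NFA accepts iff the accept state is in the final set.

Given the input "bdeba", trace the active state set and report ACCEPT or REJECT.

start: ε-closure({0}) = {0,1,2,6}
'b' @ 1: {3,4}
'd' @ 2: {1,2,5,6}
'e' @ 3: {7,8}
'b' @ 4: {9,10}
'a' @ 5: {11}  ✓accept
end set {11} — state 11 in

Answer: ACCEPT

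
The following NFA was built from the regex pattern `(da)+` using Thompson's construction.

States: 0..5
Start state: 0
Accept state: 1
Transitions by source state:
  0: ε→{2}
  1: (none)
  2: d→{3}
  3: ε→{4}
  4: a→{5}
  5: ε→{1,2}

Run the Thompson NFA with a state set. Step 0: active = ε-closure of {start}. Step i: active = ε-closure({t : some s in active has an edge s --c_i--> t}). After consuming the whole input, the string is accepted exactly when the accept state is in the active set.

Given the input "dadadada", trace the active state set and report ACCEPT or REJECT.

S₀ = ε-closure({0}) = {0,2}
'd' @ 1: {3,4}
'a' @ 2: {1,2,5}  ✓accept
'd' @ 3: {3,4}
'a' @ 4: {1,2,5}  ✓accept
'd' @ 5: {3,4}
'a' @ 6: {1,2,5}  ✓accept
'd' @ 7: {3,4}
'a' @ 8: {1,2,5}  ✓accept
after full input: {1,2,5}  (accept=1 in)

Answer: ACCEPT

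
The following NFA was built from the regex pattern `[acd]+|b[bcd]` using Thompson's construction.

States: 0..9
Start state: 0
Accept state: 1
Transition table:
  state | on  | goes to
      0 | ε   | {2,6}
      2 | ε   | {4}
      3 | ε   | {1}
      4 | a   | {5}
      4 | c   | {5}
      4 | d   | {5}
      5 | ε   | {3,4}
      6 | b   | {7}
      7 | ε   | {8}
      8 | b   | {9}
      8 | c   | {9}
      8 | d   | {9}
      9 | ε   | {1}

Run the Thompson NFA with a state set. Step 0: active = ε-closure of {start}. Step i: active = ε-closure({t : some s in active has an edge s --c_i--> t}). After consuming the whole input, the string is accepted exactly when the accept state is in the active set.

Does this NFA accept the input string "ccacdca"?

initial (ε-close {0}): {0,2,4,6}
'c' @ 1: {1,3,4,5}  ✓accept
'c' @ 2: {1,3,4,5}  ✓accept
'a' @ 3: {1,3,4,5}  ✓accept
'c' @ 4: {1,3,4,5}  ✓accept
'd' @ 5: {1,3,4,5}  ✓accept
'c' @ 6: {1,3,4,5}  ✓accept
'a' @ 7: {1,3,4,5}  ✓accept
end set {1,3,4,5} — state 1 in

Answer: ACCEPT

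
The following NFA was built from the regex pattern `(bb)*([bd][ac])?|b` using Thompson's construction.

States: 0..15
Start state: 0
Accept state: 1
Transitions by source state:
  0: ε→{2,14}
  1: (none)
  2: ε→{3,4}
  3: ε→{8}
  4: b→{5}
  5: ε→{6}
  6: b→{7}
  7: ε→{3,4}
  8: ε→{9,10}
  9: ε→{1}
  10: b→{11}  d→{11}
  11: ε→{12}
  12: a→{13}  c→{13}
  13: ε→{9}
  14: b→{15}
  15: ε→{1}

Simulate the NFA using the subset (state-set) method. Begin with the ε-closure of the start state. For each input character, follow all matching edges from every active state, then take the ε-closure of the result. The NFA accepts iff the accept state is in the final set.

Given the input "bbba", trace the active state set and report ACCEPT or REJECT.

Answer: ACCEPT

Steps:
start: ε-closure({0}) = {0,1,2,3,4,8,9,10,14}
'b' @ 1: {1,5,6,11,12,15}  ✓accept
'b' @ 2: {1,3,4,7,8,9,10}  ✓accept
'b' @ 3: {5,6,11,12}
'a' @ 4: {1,9,13}  ✓accept
end set {1,9,13} — state 1 in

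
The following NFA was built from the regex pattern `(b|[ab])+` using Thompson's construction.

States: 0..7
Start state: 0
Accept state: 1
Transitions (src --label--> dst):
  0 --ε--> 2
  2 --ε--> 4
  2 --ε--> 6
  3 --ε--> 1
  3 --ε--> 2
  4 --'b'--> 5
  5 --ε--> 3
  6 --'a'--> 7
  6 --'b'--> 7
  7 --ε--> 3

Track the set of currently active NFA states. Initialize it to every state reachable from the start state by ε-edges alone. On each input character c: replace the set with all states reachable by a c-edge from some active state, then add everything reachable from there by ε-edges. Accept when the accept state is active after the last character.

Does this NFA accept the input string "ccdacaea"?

Answer: REJECT

Derivation:
S₀ = ε-closure({0}) = {0,2,4,6}
'c' @ 1: {}  — state set empty
rest 'cdacaea' ignored (set empty)
end set {} — state 1 not in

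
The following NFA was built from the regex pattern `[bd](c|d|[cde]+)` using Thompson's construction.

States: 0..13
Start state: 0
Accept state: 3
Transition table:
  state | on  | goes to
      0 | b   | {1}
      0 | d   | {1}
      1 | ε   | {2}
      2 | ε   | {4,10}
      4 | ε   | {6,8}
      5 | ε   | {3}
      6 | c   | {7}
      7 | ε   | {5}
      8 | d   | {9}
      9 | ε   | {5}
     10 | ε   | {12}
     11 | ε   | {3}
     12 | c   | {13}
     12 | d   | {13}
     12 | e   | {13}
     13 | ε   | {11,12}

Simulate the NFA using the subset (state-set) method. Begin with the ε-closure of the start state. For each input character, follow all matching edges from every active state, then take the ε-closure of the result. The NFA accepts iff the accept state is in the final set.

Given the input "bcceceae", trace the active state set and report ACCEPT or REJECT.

Answer: REJECT

Derivation:
S₀ = ε-closure({0}) = {0}
'b' @ 1: {1,2,4,6,8,10,12}
'c' @ 2: {3,5,7,11,12,13}  ✓accept
'c' @ 3: {3,11,12,13}  ✓accept
'e' @ 4: {3,11,12,13}  ✓accept
'c' @ 5: {3,11,12,13}  ✓accept
'e' @ 6: {3,11,12,13}  ✓accept
'a' @ 7: {}  — state set empty
rest 'e' ignored (set empty)
final: {}; accept 3 not in set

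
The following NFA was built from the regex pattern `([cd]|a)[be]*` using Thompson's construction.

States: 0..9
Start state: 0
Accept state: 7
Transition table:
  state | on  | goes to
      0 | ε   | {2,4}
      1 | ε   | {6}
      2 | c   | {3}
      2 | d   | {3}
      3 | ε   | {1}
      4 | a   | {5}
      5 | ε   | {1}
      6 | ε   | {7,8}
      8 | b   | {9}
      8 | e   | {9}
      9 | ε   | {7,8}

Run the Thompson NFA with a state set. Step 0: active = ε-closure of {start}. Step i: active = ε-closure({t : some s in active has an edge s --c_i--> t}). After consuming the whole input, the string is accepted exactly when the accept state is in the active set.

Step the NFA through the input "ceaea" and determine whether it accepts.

Answer: REJECT

Trace:
initial (ε-close {0}): {0,2,4}
'c' @ 1: {1,3,6,7,8}  [accepting]
'e' @ 2: {7,8,9}  [accepting]
'a' @ 3: {}  — state set empty
rest 'ea' ignored (set empty)
after full input: {}  (accept=7 not in)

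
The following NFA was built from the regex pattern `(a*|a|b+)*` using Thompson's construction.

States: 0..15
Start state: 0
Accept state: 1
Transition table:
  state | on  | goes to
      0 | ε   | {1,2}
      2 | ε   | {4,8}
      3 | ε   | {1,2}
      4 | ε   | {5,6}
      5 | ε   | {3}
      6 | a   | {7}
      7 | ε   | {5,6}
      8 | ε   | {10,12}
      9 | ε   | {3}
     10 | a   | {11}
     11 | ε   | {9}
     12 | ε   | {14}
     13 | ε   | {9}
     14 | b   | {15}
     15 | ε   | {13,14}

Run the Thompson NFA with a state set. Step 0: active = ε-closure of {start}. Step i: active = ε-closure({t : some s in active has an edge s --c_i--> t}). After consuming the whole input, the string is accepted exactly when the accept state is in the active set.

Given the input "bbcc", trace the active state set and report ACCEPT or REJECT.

Answer: REJECT

Derivation:
start: ε-closure({0}) = {0,1,2,3,4,5,6,8,10,12,14}
'b' @ 1: {1,2,3,4,5,6,8,9,10,12,13,14,15}  ✓accept
'b' @ 2: {1,2,3,4,5,6,8,9,10,12,13,14,15}  ✓accept
'c' @ 3: {}  — state set empty
rest 'c' ignored (set empty)
final: {}; accept 1 not in set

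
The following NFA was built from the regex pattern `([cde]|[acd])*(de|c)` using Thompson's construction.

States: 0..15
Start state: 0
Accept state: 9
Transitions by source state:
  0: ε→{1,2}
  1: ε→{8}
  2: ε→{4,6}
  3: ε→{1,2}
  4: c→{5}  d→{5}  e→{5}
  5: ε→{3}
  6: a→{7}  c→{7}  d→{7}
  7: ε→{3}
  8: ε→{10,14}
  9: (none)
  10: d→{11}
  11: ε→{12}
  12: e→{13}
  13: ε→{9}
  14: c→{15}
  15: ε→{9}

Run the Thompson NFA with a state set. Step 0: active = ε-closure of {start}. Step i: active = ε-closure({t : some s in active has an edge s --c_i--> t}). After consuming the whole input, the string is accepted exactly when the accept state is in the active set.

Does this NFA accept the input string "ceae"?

Answer: REJECT

Trace:
start: ε-closure({0}) = {0,1,2,4,6,8,10,14}
'c' @ 1: {1,2,3,4,5,6,7,8,9,10,14,15}  [accepting]
'e' @ 2: {1,2,3,4,5,6,8,10,14}
'a' @ 3: {1,2,3,4,6,7,8,10,14}
'e' @ 4: {1,2,3,4,5,6,8,10,14}
after full input: {1,2,3,4,5,6,8,10,14}  (accept=9 not in)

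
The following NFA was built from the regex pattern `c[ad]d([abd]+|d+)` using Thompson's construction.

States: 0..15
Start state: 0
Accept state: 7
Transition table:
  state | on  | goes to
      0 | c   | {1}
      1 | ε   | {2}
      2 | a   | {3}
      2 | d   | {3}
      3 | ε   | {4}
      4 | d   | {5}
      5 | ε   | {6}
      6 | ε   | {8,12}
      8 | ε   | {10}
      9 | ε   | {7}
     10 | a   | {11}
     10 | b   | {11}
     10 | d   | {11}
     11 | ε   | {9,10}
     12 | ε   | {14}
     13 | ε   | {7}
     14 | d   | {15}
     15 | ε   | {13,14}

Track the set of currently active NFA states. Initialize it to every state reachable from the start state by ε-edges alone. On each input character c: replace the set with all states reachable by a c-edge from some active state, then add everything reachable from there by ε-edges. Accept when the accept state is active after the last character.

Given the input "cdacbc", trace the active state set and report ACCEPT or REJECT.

Answer: REJECT

Trace:
initial (ε-close {0}): {0}
'c' @ 1: {1,2}
'd' @ 2: {3,4}
'a' @ 3: {}  — no active states
rest 'cbc' ignored (set empty)
final: {}; accept 7 not in set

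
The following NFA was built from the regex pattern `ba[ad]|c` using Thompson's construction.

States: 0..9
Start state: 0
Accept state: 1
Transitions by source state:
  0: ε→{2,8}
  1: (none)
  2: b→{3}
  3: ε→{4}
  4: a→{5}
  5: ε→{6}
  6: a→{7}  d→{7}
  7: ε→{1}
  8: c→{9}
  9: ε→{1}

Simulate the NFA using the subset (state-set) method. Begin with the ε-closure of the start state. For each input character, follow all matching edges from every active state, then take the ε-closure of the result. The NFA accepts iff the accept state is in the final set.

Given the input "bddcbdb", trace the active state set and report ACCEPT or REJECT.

Answer: REJECT

Trace:
initial (ε-close {0}): {0,2,8}
'b' @ 1: {3,4}
'd' @ 2: {}  — state set empty
rest 'dcbdb' ignored (set empty)
end set {} — state 1 not in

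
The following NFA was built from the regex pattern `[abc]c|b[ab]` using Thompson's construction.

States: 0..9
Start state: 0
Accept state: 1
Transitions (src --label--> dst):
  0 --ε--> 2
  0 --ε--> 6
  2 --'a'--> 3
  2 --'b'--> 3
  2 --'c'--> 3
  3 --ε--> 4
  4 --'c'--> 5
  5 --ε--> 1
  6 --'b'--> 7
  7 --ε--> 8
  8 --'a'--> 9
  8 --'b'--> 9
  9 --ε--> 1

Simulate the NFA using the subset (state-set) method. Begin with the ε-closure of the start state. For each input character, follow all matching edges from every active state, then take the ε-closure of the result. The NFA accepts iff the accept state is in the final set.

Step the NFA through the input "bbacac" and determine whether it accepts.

Answer: REJECT

Derivation:
start: ε-closure({0}) = {0,2,6}
'b' @ 1: {3,4,7,8}
'b' @ 2: {1,9}  [accepting]
'a' @ 3: {}  — no active states
rest 'cac' ignored (set empty)
end set {} — state 1 not in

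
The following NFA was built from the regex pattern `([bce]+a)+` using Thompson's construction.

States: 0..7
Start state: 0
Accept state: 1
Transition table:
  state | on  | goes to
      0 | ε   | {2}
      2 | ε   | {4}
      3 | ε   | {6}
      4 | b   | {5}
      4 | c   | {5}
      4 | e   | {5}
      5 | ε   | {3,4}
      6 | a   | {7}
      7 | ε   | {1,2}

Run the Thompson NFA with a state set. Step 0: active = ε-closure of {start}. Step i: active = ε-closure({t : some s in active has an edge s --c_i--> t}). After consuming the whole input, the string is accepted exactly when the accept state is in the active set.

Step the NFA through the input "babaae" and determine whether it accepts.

S₀ = ε-closure({0}) = {0,2,4}
'b' @ 1: {3,4,5,6}
'a' @ 2: {1,2,4,7}  [accepting]
'b' @ 3: {3,4,5,6}
'a' @ 4: {1,2,4,7}  [accepting]
'a' @ 5: {}  — dead — no transitions
rest 'e' ignored (set empty)
after full input: {}  (accept=1 not in)

Answer: REJECT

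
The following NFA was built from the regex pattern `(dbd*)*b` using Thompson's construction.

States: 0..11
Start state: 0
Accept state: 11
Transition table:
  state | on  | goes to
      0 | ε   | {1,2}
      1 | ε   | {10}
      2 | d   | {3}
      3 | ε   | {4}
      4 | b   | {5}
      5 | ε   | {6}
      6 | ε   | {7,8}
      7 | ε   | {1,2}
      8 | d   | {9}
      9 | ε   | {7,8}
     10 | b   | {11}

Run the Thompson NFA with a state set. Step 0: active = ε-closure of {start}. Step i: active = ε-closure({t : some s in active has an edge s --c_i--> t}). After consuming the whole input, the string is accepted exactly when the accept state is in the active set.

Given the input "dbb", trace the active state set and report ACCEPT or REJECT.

Answer: ACCEPT

Derivation:
S₀ = ε-closure({0}) = {0,1,2,10}
'd' @ 1: {3,4}
'b' @ 2: {1,2,5,6,7,8,10}
'b' @ 3: {11}  (accept∈set)
after full input: {11}  (accept=11 in)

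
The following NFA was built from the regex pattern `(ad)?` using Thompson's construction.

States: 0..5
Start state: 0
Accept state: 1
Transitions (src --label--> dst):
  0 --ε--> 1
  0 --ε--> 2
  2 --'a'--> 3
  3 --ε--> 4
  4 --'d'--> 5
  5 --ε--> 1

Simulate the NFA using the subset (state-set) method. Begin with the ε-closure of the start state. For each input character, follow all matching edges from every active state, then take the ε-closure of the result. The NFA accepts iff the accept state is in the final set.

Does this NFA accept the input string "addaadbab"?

S₀ = ε-closure({0}) = {0,1,2}
'a' @ 1: {3,4}
'd' @ 2: {1,5}  (accept∈set)
'd' @ 3: {}  — no active states
rest 'aadbab' ignored (set empty)
after full input: {}  (accept=1 not in)

Answer: REJECT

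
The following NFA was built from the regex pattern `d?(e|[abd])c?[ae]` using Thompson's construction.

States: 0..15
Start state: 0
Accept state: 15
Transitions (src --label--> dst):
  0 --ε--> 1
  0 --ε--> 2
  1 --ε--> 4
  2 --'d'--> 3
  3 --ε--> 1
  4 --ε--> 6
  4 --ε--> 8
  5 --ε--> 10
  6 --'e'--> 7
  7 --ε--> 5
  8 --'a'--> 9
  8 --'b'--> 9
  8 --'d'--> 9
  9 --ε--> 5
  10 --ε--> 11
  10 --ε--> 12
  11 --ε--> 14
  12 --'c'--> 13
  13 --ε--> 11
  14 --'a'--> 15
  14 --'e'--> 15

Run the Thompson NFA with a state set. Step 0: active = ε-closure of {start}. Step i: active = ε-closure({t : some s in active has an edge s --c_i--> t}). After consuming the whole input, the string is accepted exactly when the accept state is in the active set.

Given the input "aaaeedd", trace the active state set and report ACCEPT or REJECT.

Answer: REJECT

Steps:
start: ε-closure({0}) = {0,1,2,4,6,8}
'a' @ 1: {5,9,10,11,12,14}
'a' @ 2: {15}  [accepting]
'a' @ 3: {}  — no active states
rest 'eedd' ignored (set empty)
end set {} — state 15 not in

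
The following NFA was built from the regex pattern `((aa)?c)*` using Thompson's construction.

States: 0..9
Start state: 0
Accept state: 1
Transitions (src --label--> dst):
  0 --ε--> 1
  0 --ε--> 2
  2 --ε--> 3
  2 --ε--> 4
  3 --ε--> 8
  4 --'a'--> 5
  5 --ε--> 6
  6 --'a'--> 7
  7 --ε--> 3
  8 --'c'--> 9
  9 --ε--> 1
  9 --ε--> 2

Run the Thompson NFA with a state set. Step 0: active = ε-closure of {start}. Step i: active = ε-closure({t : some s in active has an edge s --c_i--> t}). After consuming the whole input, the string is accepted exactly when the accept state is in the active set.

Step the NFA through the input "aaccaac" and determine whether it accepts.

Answer: ACCEPT

Derivation:
initial (ε-close {0}): {0,1,2,3,4,8}
'a' @ 1: {5,6}
'a' @ 2: {3,7,8}
'c' @ 3: {1,2,3,4,8,9}  ✓accept
'c' @ 4: {1,2,3,4,8,9}  ✓accept
'a' @ 5: {5,6}
'a' @ 6: {3,7,8}
'c' @ 7: {1,2,3,4,8,9}  ✓accept
final: {1,2,3,4,8,9}; accept 1 in set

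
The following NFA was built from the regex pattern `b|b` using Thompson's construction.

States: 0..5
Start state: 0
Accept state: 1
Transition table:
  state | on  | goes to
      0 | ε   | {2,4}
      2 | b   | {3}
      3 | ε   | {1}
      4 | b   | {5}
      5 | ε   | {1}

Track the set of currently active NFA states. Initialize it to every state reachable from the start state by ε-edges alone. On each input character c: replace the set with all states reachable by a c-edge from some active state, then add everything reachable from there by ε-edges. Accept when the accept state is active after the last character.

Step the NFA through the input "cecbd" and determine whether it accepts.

Answer: REJECT

Derivation:
S₀ = ε-closure({0}) = {0,2,4}
'c' @ 1: {}  — dead — no transitions
rest 'ecbd' ignored (set empty)
after full input: {}  (accept=1 not in)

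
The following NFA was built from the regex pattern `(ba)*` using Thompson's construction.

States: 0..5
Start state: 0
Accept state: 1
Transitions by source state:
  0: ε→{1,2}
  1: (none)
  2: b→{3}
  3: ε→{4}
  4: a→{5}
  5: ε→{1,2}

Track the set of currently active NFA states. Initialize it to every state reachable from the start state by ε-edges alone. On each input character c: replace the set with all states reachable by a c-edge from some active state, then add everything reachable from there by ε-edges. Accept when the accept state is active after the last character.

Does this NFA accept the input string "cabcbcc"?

initial (ε-close {0}): {0,1,2}
'c' @ 1: {}  — no active states
rest 'abcbcc' ignored (set empty)
after full input: {}  (accept=1 not in)

Answer: REJECT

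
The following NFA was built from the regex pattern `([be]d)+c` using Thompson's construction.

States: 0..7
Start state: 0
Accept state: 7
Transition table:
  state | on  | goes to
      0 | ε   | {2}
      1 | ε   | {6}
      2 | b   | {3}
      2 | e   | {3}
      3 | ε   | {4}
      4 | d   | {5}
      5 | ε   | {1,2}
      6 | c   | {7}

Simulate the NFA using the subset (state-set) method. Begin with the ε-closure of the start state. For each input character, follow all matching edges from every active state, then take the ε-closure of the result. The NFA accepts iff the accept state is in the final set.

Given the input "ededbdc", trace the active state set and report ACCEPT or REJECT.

Answer: ACCEPT

Derivation:
initial (ε-close {0}): {0,2}
'e' @ 1: {3,4}
'd' @ 2: {1,2,5,6}
'e' @ 3: {3,4}
'd' @ 4: {1,2,5,6}
'b' @ 5: {3,4}
'd' @ 6: {1,2,5,6}
'c' @ 7: {7}  [accepting]
final: {7}; accept 7 in set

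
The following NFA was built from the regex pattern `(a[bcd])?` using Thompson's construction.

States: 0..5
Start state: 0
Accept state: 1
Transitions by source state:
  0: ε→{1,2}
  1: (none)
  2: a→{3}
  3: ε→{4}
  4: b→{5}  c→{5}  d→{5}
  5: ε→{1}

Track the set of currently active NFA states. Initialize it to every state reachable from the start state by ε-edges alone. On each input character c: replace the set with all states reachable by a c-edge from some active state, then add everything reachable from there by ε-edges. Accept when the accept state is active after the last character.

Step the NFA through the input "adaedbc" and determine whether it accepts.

Answer: REJECT

Steps:
S₀ = ε-closure({0}) = {0,1,2}
'a' @ 1: {3,4}
'd' @ 2: {1,5}  [accepting]
'a' @ 3: {}  — dead — no transitions
rest 'edbc' ignored (set empty)
after full input: {}  (accept=1 not in)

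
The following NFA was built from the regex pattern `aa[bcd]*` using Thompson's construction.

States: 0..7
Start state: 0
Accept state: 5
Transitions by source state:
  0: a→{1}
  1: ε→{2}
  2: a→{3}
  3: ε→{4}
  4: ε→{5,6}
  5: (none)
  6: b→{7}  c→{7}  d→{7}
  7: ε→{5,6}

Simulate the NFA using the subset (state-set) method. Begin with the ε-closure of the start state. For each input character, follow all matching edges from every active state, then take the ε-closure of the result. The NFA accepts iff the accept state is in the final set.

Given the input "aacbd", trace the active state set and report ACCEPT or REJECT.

initial (ε-close {0}): {0}
'a' @ 1: {1,2}
'a' @ 2: {3,4,5,6}  [accepting]
'c' @ 3: {5,6,7}  [accepting]
'b' @ 4: {5,6,7}  [accepting]
'd' @ 5: {5,6,7}  [accepting]
end set {5,6,7} — state 5 in

Answer: ACCEPT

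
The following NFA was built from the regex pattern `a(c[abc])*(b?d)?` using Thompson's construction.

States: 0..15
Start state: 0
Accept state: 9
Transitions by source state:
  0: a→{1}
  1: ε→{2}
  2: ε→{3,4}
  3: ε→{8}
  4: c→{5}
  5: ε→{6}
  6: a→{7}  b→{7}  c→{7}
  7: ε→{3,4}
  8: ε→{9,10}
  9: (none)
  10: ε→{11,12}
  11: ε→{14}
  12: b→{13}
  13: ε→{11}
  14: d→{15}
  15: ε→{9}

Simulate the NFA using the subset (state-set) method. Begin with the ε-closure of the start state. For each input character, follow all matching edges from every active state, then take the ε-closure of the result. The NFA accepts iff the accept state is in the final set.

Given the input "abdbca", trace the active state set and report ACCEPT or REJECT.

Answer: REJECT

Trace:
S₀ = ε-closure({0}) = {0}
'a' @ 1: {1,2,3,4,8,9,10,11,12,14}  [accepting]
'b' @ 2: {11,13,14}
'd' @ 3: {9,15}  [accepting]
'b' @ 4: {}  — state set empty
rest 'ca' ignored (set empty)
final: {}; accept 9 not in set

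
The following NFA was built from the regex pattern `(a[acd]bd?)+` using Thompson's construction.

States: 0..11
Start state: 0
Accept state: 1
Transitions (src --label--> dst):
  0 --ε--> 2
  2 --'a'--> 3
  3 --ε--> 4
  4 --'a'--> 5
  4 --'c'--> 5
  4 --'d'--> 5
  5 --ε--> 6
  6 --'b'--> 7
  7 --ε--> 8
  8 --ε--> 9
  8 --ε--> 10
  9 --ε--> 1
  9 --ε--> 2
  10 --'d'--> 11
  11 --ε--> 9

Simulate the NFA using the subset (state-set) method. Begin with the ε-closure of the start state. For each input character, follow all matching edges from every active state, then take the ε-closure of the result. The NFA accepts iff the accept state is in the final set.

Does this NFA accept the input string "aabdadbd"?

initial (ε-close {0}): {0,2}
'a' @ 1: {3,4}
'a' @ 2: {5,6}
'b' @ 3: {1,2,7,8,9,10}  [accepting]
'd' @ 4: {1,2,9,11}  [accepting]
'a' @ 5: {3,4}
'd' @ 6: {5,6}
'b' @ 7: {1,2,7,8,9,10}  [accepting]
'd' @ 8: {1,2,9,11}  [accepting]
end set {1,2,9,11} — state 1 in

Answer: ACCEPT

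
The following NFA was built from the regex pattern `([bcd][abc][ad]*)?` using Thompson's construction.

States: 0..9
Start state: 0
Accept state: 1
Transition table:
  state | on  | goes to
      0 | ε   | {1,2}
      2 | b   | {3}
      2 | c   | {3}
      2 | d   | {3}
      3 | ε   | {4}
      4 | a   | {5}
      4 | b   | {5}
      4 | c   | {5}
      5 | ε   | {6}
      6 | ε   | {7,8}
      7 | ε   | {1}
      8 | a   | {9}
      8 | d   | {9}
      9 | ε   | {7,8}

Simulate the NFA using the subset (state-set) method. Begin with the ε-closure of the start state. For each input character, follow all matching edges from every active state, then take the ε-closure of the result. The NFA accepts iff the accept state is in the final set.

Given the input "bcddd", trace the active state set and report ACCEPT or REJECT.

Answer: ACCEPT

Derivation:
S₀ = ε-closure({0}) = {0,1,2}
'b' @ 1: {3,4}
'c' @ 2: {1,5,6,7,8}  (accept∈set)
'd' @ 3: {1,7,8,9}  (accept∈set)
'd' @ 4: {1,7,8,9}  (accept∈set)
'd' @ 5: {1,7,8,9}  (accept∈set)
after full input: {1,7,8,9}  (accept=1 in)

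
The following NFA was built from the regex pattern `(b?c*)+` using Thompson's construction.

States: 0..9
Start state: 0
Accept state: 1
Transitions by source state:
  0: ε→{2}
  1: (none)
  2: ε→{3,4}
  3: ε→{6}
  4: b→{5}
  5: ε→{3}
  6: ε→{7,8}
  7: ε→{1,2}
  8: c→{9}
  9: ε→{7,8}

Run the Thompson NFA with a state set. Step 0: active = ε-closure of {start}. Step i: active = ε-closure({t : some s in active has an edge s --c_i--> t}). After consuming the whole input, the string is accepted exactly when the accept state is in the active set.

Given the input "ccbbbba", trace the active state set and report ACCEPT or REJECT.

Answer: REJECT

Trace:
start: ε-closure({0}) = {0,1,2,3,4,6,7,8}
'c' @ 1: {1,2,3,4,6,7,8,9}  [accepting]
'c' @ 2: {1,2,3,4,6,7,8,9}  [accepting]
'b' @ 3: {1,2,3,4,5,6,7,8}  [accepting]
'b' @ 4: {1,2,3,4,5,6,7,8}  [accepting]
'b' @ 5: {1,2,3,4,5,6,7,8}  [accepting]
'b' @ 6: {1,2,3,4,5,6,7,8}  [accepting]
'a' @ 7: {}  — dead — no transitions
end set {} — state 1 not in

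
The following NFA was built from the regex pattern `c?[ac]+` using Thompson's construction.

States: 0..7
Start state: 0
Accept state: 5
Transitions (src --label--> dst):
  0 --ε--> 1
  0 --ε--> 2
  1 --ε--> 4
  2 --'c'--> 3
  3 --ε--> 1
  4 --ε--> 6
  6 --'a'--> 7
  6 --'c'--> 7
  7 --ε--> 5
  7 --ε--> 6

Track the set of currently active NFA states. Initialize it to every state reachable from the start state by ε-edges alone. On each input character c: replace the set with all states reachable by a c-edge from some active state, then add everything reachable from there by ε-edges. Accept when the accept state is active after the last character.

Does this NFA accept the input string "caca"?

S₀ = ε-closure({0}) = {0,1,2,4,6}
'c' @ 1: {1,3,4,5,6,7}  [accepting]
'a' @ 2: {5,6,7}  [accepting]
'c' @ 3: {5,6,7}  [accepting]
'a' @ 4: {5,6,7}  [accepting]
end set {5,6,7} — state 5 in

Answer: ACCEPT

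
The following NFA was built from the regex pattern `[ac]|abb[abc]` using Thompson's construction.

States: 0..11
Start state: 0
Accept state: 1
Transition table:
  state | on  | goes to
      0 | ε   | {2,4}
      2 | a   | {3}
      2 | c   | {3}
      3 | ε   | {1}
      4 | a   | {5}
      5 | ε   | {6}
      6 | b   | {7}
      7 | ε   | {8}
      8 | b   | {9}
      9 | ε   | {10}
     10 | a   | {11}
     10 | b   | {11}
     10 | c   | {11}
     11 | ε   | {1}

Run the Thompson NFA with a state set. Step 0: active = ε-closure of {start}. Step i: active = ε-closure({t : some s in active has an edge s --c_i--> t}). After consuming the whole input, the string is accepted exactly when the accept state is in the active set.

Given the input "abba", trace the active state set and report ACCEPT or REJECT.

Answer: ACCEPT

Trace:
initial (ε-close {0}): {0,2,4}
'a' @ 1: {1,3,5,6}  [accepting]
'b' @ 2: {7,8}
'b' @ 3: {9,10}
'a' @ 4: {1,11}  [accepting]
final: {1,11}; accept 1 in set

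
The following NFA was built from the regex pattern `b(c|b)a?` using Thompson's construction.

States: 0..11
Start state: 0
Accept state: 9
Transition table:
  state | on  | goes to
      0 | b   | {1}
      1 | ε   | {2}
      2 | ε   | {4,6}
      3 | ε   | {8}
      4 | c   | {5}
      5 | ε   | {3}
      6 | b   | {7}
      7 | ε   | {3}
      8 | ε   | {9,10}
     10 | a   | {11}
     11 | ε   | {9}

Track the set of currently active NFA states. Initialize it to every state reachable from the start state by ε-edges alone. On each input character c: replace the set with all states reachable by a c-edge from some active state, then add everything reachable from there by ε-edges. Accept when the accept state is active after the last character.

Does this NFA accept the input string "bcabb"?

Answer: REJECT

Trace:
start: ε-closure({0}) = {0}
'b' @ 1: {1,2,4,6}
'c' @ 2: {3,5,8,9,10}  [accepting]
'a' @ 3: {9,11}  [accepting]
'b' @ 4: {}  — dead — no transitions
rest 'b' ignored (set empty)
end set {} — state 9 not in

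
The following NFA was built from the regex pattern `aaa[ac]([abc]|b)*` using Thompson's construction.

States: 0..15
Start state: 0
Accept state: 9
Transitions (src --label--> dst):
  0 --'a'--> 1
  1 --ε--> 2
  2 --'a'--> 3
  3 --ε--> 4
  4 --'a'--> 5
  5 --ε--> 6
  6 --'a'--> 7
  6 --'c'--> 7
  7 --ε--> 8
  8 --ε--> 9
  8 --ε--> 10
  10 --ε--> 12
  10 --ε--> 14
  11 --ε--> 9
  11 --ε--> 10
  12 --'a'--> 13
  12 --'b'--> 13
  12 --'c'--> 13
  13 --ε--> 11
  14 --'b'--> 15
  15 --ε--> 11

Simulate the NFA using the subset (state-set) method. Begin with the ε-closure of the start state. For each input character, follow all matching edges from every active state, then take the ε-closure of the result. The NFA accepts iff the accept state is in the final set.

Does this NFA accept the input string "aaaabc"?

Answer: ACCEPT

Trace:
S₀ = ε-closure({0}) = {0}
'a' @ 1: {1,2}
'a' @ 2: {3,4}
'a' @ 3: {5,6}
'a' @ 4: {7,8,9,10,12,14}  [accepting]
'b' @ 5: {9,10,11,12,13,14,15}  [accepting]
'c' @ 6: {9,10,11,12,13,14}  [accepting]
end set {9,10,11,12,13,14} — state 9 in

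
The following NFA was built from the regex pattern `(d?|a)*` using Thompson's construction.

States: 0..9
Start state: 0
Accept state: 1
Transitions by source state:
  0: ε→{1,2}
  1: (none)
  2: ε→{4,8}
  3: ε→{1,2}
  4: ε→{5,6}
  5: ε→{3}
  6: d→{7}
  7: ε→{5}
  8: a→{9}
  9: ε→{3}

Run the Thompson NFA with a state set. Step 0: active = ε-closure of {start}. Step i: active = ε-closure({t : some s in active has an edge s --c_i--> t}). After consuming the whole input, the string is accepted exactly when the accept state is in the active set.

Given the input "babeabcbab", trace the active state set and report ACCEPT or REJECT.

S₀ = ε-closure({0}) = {0,1,2,3,4,5,6,8}
'b' @ 1: {}  — state set empty
rest 'abeabcbab' ignored (set empty)
final: {}; accept 1 not in set

Answer: REJECT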